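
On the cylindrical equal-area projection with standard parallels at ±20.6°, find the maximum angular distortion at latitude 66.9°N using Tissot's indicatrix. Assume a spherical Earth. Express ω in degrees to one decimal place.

For cylindrical equal-area with standard parallel φ₀, h = cos φ / cos φ₀ and k = cos φ₀ / cos φ, so h·k = 1.
At 66.9°: h = 0.4191, k = 2.386; principal scales a = 2.386, b = 0.4191.
sin(ω/2) = (a − b)/(a + b) = 1.967/2.805 = 0.7011, so ω = 2 arcsin(0.7011) ≈ 89.0°.

89.0°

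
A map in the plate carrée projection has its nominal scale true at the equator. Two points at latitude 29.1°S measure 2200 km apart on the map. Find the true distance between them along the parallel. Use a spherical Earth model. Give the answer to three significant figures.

For the equirectangular projection with φ₀ = 0 (plate carrée), h = 1 along meridians and k = sec φ along parallels.
Along the parallel at 29.1°, map distances are exaggerated by k = sec 29.1° = 1.144.
True distance = 2200 / 1.144 = 2200 × cos 29.1° ≈ 1920 km.

1920 km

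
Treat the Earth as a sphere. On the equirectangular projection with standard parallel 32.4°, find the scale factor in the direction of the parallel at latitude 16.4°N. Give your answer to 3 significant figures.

0.880

In the equirectangular projection with standard parallel φ₀ = 32.4° (x = Rλ cos φ₀, y = Rφ), meridians are true-scale (h = 1) and the parallel scale is k = cos φ₀ / cos φ.
k = cos 32.4° / cos 16.4° = 0.8443/0.9593 = 0.8801.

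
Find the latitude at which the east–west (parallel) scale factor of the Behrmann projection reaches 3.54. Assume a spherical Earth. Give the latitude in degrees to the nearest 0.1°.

75.8°

Behrmann is a cylindrical equal-area projection with standard parallels at ±30°. For cylindrical equal-area with standard parallel φ₀, h = cos φ / cos φ₀ and k = cos φ₀ / cos φ, so h·k = 1.
k = cos φ₀ / cos φ = 3.54  ⇒  cos φ = cos 30° / 3.54 = 0.2446.
φ = arccos(0.2446) ≈ 75.8°.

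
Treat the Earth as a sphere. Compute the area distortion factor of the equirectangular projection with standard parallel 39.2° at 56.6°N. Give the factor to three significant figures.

In the equirectangular projection with standard parallel φ₀ = 39.2° (x = Rλ cos φ₀, y = Rφ), meridians are true-scale (h = 1) and the parallel scale is k = cos φ₀ / cos φ.
Areal scale = h·k = 1 × cos φ₀ / cos φ; at 56.6°, h = 1.000, k = 1.408, so h·k = 1.408.

1.41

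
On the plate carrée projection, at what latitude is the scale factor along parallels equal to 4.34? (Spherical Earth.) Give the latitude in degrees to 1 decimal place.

Plate carrée: h = 1, k = sec φ along parallels.
sec φ = 4.34  ⇒  cos φ = 0.2304  ⇒  φ ≈ 76.7°.

76.7°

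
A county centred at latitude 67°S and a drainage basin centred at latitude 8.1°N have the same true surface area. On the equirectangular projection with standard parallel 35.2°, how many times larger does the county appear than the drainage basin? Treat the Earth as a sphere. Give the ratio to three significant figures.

2.53

In the equirectangular projection with standard parallel φ₀ = 35.2° (x = Rλ cos φ₀, y = Rφ), meridians are true-scale (h = 1) and the parallel scale is k = cos φ₀ / cos φ.
Areal scale at 67°: h·k = 1.000 × 2.091 = 2.091.
Areal scale at 8.1°: h·k = 1.000 × 0.8254 = 0.8254.
Ratio = 2.091/0.8254 ≈ 2.53.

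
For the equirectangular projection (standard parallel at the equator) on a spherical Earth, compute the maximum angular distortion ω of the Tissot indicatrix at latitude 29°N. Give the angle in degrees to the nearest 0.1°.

For the equirectangular projection with φ₀ = 0 (plate carrée), h = 1 along meridians and k = sec φ along parallels.
At 29°: h = 1.000, k = 1.143; principal scales a = 1.143, b = 1.000.
sin(ω/2) = (a − b)/(a + b) = 0.1434/2.143 = 0.06688, so ω = 2 arcsin(0.06688) ≈ 7.7°.

7.7°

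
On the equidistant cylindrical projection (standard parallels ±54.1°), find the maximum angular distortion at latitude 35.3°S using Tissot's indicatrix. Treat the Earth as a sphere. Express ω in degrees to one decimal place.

The equidistant cylindrical projection with φ₀ = 54.1° has h = 1 (meridians true) and k = cos φ₀ / cos φ along parallels.
At 35.3°: h = 1.000, k = 0.7185; principal scales a = 1.000, b = 0.7185.
sin(ω/2) = (a − b)/(a + b) = 0.2815/1.718 = 0.1638, so ω = 2 arcsin(0.1638) ≈ 18.9°.

18.9°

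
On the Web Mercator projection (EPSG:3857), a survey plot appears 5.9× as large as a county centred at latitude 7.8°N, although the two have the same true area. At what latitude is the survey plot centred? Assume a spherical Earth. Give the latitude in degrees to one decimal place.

For equal true areas on Mercator, apparent areas scale as sec²φ, so the ratio is cos²φ₂ / cos²φ₁.
cos²φ₂ / cos²φ₁ = 5.9  ⇒  cos φ₁ = cos 7.8° / √5.9 = 0.9907/2.429 = 0.4079.
φ₁ = arccos(0.4079) ≈ 65.9°.

65.9°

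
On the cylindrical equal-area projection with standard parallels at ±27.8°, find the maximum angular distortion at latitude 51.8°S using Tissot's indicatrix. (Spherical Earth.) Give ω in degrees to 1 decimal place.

40.2°

Cylindrical equal-area (φ₀ = 27.8°): h = cos φ / cos 27.8° along meridians, k = cos 27.8° / cos φ along parallels; h·k = 1.
At 51.8°: h = 0.6991, k = 1.430; principal scales a = 1.430, b = 0.6991.
sin(ω/2) = (a − b)/(a + b) = 0.7313/2.130 = 0.3434, so ω = 2 arcsin(0.3434) ≈ 40.2°.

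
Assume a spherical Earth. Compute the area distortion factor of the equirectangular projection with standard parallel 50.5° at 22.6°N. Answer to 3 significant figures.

0.689

The equidistant cylindrical projection with φ₀ = 50.5° has h = 1 (meridians true) and k = cos φ₀ / cos φ along parallels.
Areal scale = h·k = 1 × cos φ₀ / cos φ; at 22.6°, h = 1.000, k = 0.6890, so h·k = 0.6890.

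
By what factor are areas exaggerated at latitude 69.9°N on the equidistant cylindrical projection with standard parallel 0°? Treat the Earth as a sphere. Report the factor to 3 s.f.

For the equirectangular projection with φ₀ = 0 (plate carrée), h = 1 along meridians and k = sec φ along parallels.
Areal scale = h·k = 1 × sec φ; at 69.9°, h = 1.000, k = 2.910, so h·k = 2.910.

2.91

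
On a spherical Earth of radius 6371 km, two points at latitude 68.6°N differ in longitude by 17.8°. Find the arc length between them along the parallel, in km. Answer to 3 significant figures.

Arc length along a parallel = R cos φ · Δλ (with Δλ in radians).
= 6371 × cos 68.6° × (17.8° × π/180) = 6371 × 0.3649 × 0.3107 ≈ 722 km.

722 km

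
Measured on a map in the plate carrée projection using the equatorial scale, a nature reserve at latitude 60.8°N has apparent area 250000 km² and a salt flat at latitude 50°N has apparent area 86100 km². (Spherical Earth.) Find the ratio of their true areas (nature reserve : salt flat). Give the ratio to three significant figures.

2.20

Plate carrée has h = 1 and k = sec φ, giving areal scale sec φ; true area = (apparent area) · cos φ.
True area of nature reserve: 250000 × cos(60.8°) = 250000 × 0.4879 = 122000 km².
True area of salt flat: 86100 × cos(50°) = 86100 × 0.6428 = 55340 km².
Ratio = 122000 / 55340 ≈ 2.20.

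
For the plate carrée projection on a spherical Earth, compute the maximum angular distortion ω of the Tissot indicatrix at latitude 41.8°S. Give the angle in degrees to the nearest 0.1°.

16.8°

In the plate carrée (x = Rλ, y = Rφ), meridians are true-scale (h = 1) and parallels are stretched by k = sec φ.
At 41.8°: h = 1.000, k = 1.341; principal scales a = 1.341, b = 1.000.
sin(ω/2) = (a − b)/(a + b) = 0.3414/2.341 = 0.1458, so ω = 2 arcsin(0.1458) ≈ 16.8°.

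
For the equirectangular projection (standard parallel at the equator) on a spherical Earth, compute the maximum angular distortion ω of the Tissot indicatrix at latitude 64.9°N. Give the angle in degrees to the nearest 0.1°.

In the plate carrée (x = Rλ, y = Rφ), meridians are true-scale (h = 1) and parallels are stretched by k = sec φ.
At 64.9°: h = 1.000, k = 2.357; principal scales a = 2.357, b = 1.000.
sin(ω/2) = (a − b)/(a + b) = 1.357/3.357 = 0.4043, so ω = 2 arcsin(0.4043) ≈ 47.7°.

47.7°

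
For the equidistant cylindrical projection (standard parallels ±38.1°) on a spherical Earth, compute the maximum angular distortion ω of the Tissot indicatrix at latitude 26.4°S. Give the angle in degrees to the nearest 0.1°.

The equidistant cylindrical projection with φ₀ = 38.1° has h = 1 (meridians true) and k = cos φ₀ / cos φ along parallels.
At 26.4°: h = 1.000, k = 0.8786; principal scales a = 1.000, b = 0.8786.
sin(ω/2) = (a − b)/(a + b) = 0.1214/1.879 = 0.06465, so ω = 2 arcsin(0.06465) ≈ 7.4°.

7.4°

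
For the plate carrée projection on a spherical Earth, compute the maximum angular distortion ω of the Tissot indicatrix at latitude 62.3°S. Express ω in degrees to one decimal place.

Plate carrée maps x = Rλ, y = Rφ. The meridian scale is h = 1 and the parallel scale is k = 1/cos φ = sec φ.
At 62.3°: h = 1.000, k = 2.151; principal scales a = 2.151, b = 1.000.
sin(ω/2) = (a − b)/(a + b) = 1.151/3.151 = 0.3653, so ω = 2 arcsin(0.3653) ≈ 42.9°.

42.9°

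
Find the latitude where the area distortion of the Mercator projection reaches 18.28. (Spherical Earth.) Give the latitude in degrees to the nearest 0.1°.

Mercator areal scale is sec²φ.
sec²φ = 18.28  ⇒  cos²φ = 0.05470  ⇒  cos φ = 0.2339.
φ = arccos(0.2339) ≈ 76.5°.

76.5°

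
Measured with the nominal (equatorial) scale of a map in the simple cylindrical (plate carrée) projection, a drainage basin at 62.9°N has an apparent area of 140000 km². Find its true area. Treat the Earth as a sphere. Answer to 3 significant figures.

Plate carrée maps x = Rλ, y = Rφ. The meridian scale is h = 1 and the parallel scale is k = 1/cos φ = sec φ.
Areal scale = h·k = 1 × sec φ; at 62.9°, h = 1.000, k = 2.195, so h·k = 2.195.
True area = apparent / (areal scale) = 140000 / 2.195 ≈ 63800 km².

63800 km²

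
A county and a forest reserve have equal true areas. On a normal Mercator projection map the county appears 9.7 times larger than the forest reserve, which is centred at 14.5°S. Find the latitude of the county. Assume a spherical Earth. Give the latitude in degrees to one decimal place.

On Mercator, (apparent₁)/(apparent₂) = sec²φ₁ / sec²φ₂ when true areas are equal.
cos²φ₂ / cos²φ₁ = 9.7  ⇒  cos φ₁ = cos 14.5° / √9.7 = 0.9681/3.114 = 0.3109.
φ₁ = arccos(0.3109) ≈ 71.9°.

71.9°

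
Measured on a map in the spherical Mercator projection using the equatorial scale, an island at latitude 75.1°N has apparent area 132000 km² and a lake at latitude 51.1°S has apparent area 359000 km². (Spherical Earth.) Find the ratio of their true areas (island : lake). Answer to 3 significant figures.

0.0616

On Mercator the areal scale is sec²φ, so true area = apparent × cos²φ.
True area of island: 132000 × cos²(75.1°) = 132000 × 0.06612 = 8727 km².
True area of lake: 359000 × cos²(51.1°) = 359000 × 0.3943 = 141600 km².
Ratio = 8727 / 141600 ≈ 0.0616.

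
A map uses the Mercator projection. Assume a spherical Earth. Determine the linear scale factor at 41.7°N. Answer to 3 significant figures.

1.34

The Mercator projection is conformal; its linear scale factor is the same in every direction and equals sec φ = 1/cos φ.
k = 1/cos 41.7° = 1/0.7466 = 1.339.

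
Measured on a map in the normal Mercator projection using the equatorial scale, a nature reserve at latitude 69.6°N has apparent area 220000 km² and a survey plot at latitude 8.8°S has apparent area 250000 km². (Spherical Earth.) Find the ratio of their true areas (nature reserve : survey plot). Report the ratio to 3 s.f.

Mercator's areal exaggeration is sec²φ; hence true area = (apparent area) · cos²φ.
True area of nature reserve: 220000 × cos²(69.6°) = 220000 × 0.1215 = 26730 km².
True area of survey plot: 250000 × cos²(8.8°) = 250000 × 0.9766 = 244100 km².
Ratio = 26730 / 244100 ≈ 0.109.

0.109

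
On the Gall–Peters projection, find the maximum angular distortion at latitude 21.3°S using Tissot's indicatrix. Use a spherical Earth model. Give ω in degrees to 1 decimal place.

31.2°

Gall–Peters is a cylindrical equal-area projection with standard parallels at ±45°. A cylindrical equal-area projection with standard parallel φ₀ has meridian scale h = cos φ / cos φ₀ and parallel scale k = cos φ₀ / cos φ (so areas are preserved, h·k = 1).
At 21.3°: h = 1.318, k = 0.7589; principal scales a = 1.318, b = 0.7589.
sin(ω/2) = (a − b)/(a + b) = 0.5587/2.077 = 0.2690, so ω = 2 arcsin(0.2690) ≈ 31.2°.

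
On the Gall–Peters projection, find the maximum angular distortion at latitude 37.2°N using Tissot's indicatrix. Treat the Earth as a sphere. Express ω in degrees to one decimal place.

13.6°

The Gall–Peters projection is cylindrical equal-area with φ₀ = 45°. A cylindrical equal-area projection with standard parallel φ₀ has meridian scale h = cos φ / cos φ₀ and parallel scale k = cos φ₀ / cos φ (so areas are preserved, h·k = 1).
At 37.2°: h = 1.126, k = 0.8877; principal scales a = 1.126, b = 0.8877.
sin(ω/2) = (a − b)/(a + b) = 0.2387/2.014 = 0.1185, so ω = 2 arcsin(0.1185) ≈ 13.6°.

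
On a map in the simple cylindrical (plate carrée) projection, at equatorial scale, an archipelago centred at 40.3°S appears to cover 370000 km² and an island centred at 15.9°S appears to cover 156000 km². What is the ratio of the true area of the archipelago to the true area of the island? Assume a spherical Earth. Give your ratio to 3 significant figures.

On the plate carrée, areal scale = h·k = 1 × sec φ, so true area = apparent × cos φ.
True area of archipelago: 370000 × cos(40.3°) = 370000 × 0.7627 = 282200 km².
True area of island: 156000 × cos(15.9°) = 156000 × 0.9617 = 150000 km².
Ratio = 282200 / 150000 ≈ 1.88.

1.88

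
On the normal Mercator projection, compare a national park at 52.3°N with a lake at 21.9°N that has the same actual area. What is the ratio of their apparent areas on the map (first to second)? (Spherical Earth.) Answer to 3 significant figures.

Mercator is conformal with k = sec φ, so areal scale = k² = sec²φ.
At 52.3°: sec²(52.3°) = 1/0.6115² = 2.674.
At 21.9°: sec²(21.9°) = 1/0.9278² = 1.162.
Ratio = 2.674/1.162 = cos²(21.9°)/cos²(52.3°) ≈ 2.30.

2.30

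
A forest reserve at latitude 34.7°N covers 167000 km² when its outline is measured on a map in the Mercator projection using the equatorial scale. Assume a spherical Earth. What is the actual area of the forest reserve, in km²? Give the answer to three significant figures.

113000 km²

Mercator is conformal, so the point scale is isotropic: h = k = sec φ = 1/cos φ.
Areal scale = k² = sec²φ = 1/cos²(34.7°) = 1/0.8221² = 1.479.
True area = apparent / (areal scale) = 167000 / 1.479 ≈ 113000 km².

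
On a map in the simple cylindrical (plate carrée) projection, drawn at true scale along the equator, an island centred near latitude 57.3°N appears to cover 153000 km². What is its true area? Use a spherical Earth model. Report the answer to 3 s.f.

Plate carrée maps x = Rλ, y = Rφ. The meridian scale is h = 1 and the parallel scale is k = 1/cos φ = sec φ.
Areal scale = h·k = 1 × sec φ; at 57.3°, h = 1.000, k = 1.851, so h·k = 1.851.
True area = apparent / (areal scale) = 153000 / 1.851 ≈ 82700 km².

82700 km²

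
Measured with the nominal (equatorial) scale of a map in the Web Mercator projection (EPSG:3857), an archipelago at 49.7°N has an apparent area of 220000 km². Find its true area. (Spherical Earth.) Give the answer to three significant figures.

The Mercator projection is conformal; its linear scale factor is the same in every direction and equals sec φ = 1/cos φ.
Areal scale = k² = sec²φ = 1/cos²(49.7°) = 1/0.6468² = 2.390.
True area = apparent / (areal scale) = 220000 / 2.390 ≈ 92000 km².

92000 km²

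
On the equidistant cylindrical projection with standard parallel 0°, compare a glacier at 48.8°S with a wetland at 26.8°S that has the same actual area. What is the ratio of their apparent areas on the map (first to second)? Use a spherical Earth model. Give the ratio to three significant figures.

Plate carrée maps x = Rλ, y = Rφ. The meridian scale is h = 1 and the parallel scale is k = 1/cos φ = sec φ.
Areal scale at 48.8°: h·k = 1.000 × 1.518 = 1.518.
Areal scale at 26.8°: h·k = 1.000 × 1.120 = 1.120.
Ratio = 1.518/1.120 ≈ 1.36.

1.36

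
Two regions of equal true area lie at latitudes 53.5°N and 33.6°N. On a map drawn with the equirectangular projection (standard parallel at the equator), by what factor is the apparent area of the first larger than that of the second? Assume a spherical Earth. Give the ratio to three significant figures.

1.40

For the equirectangular projection with φ₀ = 0 (plate carrée), h = 1 along meridians and k = sec φ along parallels.
Areal scale at 53.5°: h·k = 1.000 × 1.681 = 1.681.
Areal scale at 33.6°: h·k = 1.000 × 1.201 = 1.201.
Ratio = 1.681/1.201 ≈ 1.40.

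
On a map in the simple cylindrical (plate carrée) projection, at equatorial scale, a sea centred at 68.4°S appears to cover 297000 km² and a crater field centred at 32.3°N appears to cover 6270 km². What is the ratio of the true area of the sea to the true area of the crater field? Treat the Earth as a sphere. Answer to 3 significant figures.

On the plate carrée, areal scale = h·k = 1 × sec φ, so true area = apparent × cos φ.
True area of sea: 297000 × cos(68.4°) = 297000 × 0.3681 = 109300 km².
True area of crater field: 6270 × cos(32.3°) = 6270 × 0.8453 = 5300 km².
Ratio = 109300 / 5300 ≈ 20.6.

20.6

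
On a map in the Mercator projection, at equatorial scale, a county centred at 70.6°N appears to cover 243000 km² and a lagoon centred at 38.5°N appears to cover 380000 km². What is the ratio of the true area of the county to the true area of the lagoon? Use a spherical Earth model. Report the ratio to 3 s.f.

Mercator's areal exaggeration is sec²φ; hence true area = (apparent area) · cos²φ.
True area of county: 243000 × cos²(70.6°) = 243000 × 0.1103 = 26810 km².
True area of lagoon: 380000 × cos²(38.5°) = 380000 × 0.6125 = 232700 km².
Ratio = 26810 / 232700 ≈ 0.115.

0.115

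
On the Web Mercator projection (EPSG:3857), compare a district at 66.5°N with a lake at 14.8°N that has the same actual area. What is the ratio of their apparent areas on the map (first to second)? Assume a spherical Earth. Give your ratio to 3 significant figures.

5.88

Mercator areal scale is sec²φ.
At 66.5°: sec²(66.5°) = 1/0.3987² = 6.289.
At 14.8°: sec²(14.8°) = 1/0.9668² = 1.070.
Ratio = 6.289/1.070 = cos²(14.8°)/cos²(66.5°) ≈ 5.88.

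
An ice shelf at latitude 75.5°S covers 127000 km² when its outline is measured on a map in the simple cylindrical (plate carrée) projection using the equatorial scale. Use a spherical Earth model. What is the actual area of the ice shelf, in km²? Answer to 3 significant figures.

31800 km²

In the plate carrée (x = Rλ, y = Rφ), meridians are true-scale (h = 1) and parallels are stretched by k = sec φ.
Areal scale = h·k = 1 × sec φ; at 75.5°, h = 1.000, k = 3.994, so h·k = 3.994.
True area = apparent / (areal scale) = 127000 / 3.994 ≈ 31800 km².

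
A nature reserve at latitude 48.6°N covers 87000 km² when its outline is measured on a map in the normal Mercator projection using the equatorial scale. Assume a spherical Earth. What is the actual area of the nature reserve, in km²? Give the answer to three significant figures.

38000 km²

The Mercator projection is conformal; its linear scale factor is the same in every direction and equals sec φ = 1/cos φ.
Areal scale = k² = sec²φ = 1/cos²(48.6°) = 1/0.6613² = 2.287.
True area = apparent / (areal scale) = 87000 / 2.287 ≈ 38000 km².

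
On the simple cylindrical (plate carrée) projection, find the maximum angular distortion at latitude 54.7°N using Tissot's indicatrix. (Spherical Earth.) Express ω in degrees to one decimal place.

31.0°

In the plate carrée (x = Rλ, y = Rφ), meridians are true-scale (h = 1) and parallels are stretched by k = sec φ.
At 54.7°: h = 1.000, k = 1.731; principal scales a = 1.731, b = 1.000.
sin(ω/2) = (a − b)/(a + b) = 0.7305/2.731 = 0.2675, so ω = 2 arcsin(0.2675) ≈ 31.0°.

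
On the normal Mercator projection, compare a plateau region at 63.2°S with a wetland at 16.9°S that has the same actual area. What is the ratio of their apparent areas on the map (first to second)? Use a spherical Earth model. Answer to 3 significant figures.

Mercator is conformal with k = sec φ, so areal scale = k² = sec²φ.
At 63.2°: sec²(63.2°) = 1/0.4509² = 4.919.
At 16.9°: sec²(16.9°) = 1/0.9568² = 1.092.
Ratio = 4.919/1.092 = cos²(16.9°)/cos²(63.2°) ≈ 4.50.

4.50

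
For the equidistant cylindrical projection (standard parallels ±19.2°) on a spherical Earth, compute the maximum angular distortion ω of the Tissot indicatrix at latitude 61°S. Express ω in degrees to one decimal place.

The equidistant cylindrical projection with φ₀ = 19.2° has h = 1 (meridians true) and k = cos φ₀ / cos φ along parallels.
At 61°: h = 1.000, k = 1.948; principal scales a = 1.948, b = 1.000.
sin(ω/2) = (a − b)/(a + b) = 0.9479/2.948 = 0.3216, so ω = 2 arcsin(0.3216) ≈ 37.5°.

37.5°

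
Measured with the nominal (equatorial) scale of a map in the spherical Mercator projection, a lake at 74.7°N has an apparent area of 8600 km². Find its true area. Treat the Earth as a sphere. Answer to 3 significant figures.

599 km²

Mercator is conformal, so the point scale is isotropic: h = k = sec φ = 1/cos φ.
Areal scale = k² = sec²φ = 1/cos²(74.7°) = 1/0.2639² = 14.36.
True area = apparent / (areal scale) = 8600 / 14.36 ≈ 599 km².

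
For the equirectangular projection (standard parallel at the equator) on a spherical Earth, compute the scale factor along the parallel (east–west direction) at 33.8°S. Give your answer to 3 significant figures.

In the plate carrée (x = Rλ, y = Rφ), meridians are true-scale (h = 1) and parallels are stretched by k = sec φ.
k = 1/cos 33.8° = 1/0.8310 = 1.203.

1.20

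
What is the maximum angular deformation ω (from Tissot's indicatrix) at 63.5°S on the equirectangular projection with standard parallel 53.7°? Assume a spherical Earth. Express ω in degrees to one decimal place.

The equidistant cylindrical projection with φ₀ = 53.7° has h = 1 (meridians true) and k = cos φ₀ / cos φ along parallels.
At 63.5°: h = 1.000, k = 1.327; principal scales a = 1.327, b = 1.000.
sin(ω/2) = (a − b)/(a + b) = 0.3268/2.327 = 0.1404, so ω = 2 arcsin(0.1404) ≈ 16.1°.

16.1°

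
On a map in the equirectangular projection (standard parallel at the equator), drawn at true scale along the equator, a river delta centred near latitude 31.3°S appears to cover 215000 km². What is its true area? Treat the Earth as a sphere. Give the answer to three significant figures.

Plate carrée maps x = Rλ, y = Rφ. The meridian scale is h = 1 and the parallel scale is k = 1/cos φ = sec φ.
Areal scale = h·k = 1 × sec φ; at 31.3°, h = 1.000, k = 1.170, so h·k = 1.170.
True area = apparent / (areal scale) = 215000 / 1.170 ≈ 184000 km².

184000 km²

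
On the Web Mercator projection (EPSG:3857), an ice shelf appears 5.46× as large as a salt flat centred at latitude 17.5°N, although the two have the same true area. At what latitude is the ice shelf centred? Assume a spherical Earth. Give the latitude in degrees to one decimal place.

Mercator areal scale is sec²φ, so apparent-area ratio = sec²φ₁ / sec²φ₂ = cos²φ₂ / cos²φ₁.
cos²φ₂ / cos²φ₁ = 5.46  ⇒  cos φ₁ = cos 17.5° / √5.46 = 0.9537/2.337 = 0.4082.
φ₁ = arccos(0.4082) ≈ 65.9°.

65.9°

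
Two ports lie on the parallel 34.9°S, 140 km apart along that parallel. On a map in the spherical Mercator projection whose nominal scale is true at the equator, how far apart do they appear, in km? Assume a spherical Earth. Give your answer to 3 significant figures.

The Mercator projection is conformal; its linear scale factor is the same in every direction and equals sec φ = 1/cos φ.
Along the parallel, k = sec 34.9° = 1/0.8202 = 1.219.
Map distance = 140 × 1.219 ≈ 171 km.

171 km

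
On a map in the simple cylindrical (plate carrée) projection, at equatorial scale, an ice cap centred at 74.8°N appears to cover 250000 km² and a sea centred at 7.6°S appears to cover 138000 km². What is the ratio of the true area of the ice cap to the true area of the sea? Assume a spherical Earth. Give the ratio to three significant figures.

Plate carrée has h = 1 and k = sec φ, giving areal scale sec φ; true area = (apparent area) · cos φ.
True area of ice cap: 250000 × cos(74.8°) = 250000 × 0.2622 = 65550 km².
True area of sea: 138000 × cos(7.6°) = 138000 × 0.9912 = 136800 km².
Ratio = 65550 / 136800 ≈ 0.479.

0.479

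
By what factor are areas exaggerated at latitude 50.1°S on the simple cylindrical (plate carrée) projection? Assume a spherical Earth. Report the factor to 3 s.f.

In the plate carrée (x = Rλ, y = Rφ), meridians are true-scale (h = 1) and parallels are stretched by k = sec φ.
Areal scale = h·k = 1 × sec φ; at 50.1°, h = 1.000, k = 1.559, so h·k = 1.559.

1.56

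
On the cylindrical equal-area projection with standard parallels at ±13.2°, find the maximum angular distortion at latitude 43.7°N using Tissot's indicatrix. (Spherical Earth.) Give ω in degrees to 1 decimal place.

A cylindrical equal-area projection with standard parallel φ₀ has meridian scale h = cos φ / cos φ₀ and parallel scale k = cos φ₀ / cos φ (so areas are preserved, h·k = 1).
At 43.7°: h = 0.7426, k = 1.347; principal scales a = 1.347, b = 0.7426.
sin(ω/2) = (a − b)/(a + b) = 0.6041/2.089 = 0.2891, so ω = 2 arcsin(0.2891) ≈ 33.6°.

33.6°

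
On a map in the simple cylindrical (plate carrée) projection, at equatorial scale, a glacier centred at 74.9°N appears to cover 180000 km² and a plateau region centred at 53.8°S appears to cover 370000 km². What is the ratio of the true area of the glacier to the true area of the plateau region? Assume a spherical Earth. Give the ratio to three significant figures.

0.215

Plate carrée has h = 1 and k = sec φ, giving areal scale sec φ; true area = (apparent area) · cos φ.
True area of glacier: 180000 × cos(74.9°) = 180000 × 0.2605 = 46890 km².
True area of plateau region: 370000 × cos(53.8°) = 370000 × 0.5906 = 218500 km².
Ratio = 46890 / 218500 ≈ 0.215.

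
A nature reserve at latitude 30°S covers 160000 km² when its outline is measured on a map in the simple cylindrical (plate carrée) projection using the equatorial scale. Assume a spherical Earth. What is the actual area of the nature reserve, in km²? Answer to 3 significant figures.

139000 km²

In the plate carrée (x = Rλ, y = Rφ), meridians are true-scale (h = 1) and parallels are stretched by k = sec φ.
Areal scale = h·k = 1 × sec φ; at 30°, h = 1.000, k = 1.155, so h·k = 1.155.
True area = apparent / (areal scale) = 160000 / 1.155 ≈ 139000 km².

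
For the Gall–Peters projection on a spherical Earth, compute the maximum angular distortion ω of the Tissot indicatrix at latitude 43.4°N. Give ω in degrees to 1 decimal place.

Gall–Peters is a cylindrical equal-area projection with standard parallels at ±45°. For cylindrical equal-area with standard parallel φ₀, h = cos φ / cos φ₀ and k = cos φ₀ / cos φ, so h·k = 1.
At 43.4°: h = 1.028, k = 0.9732; principal scales a = 1.028, b = 0.9732.
sin(ω/2) = (a − b)/(a + b) = 0.05433/2.001 = 0.02715, so ω = 2 arcsin(0.02715) ≈ 3.1°.

3.1°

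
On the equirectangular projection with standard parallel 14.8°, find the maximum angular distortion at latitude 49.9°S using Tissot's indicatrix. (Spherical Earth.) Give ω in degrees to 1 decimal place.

23.1°

In the equirectangular projection with standard parallel φ₀ = 14.8° (x = Rλ cos φ₀, y = Rφ), meridians are true-scale (h = 1) and the parallel scale is k = cos φ₀ / cos φ.
At 49.9°: h = 1.000, k = 1.501; principal scales a = 1.501, b = 1.000.
sin(ω/2) = (a − b)/(a + b) = 0.5010/2.501 = 0.2003, so ω = 2 arcsin(0.2003) ≈ 23.1°.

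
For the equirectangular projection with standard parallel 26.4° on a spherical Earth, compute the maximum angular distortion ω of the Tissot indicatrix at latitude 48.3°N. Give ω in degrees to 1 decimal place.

17.0°

In the equirectangular projection with standard parallel φ₀ = 26.4° (x = Rλ cos φ₀, y = Rφ), meridians are true-scale (h = 1) and the parallel scale is k = cos φ₀ / cos φ.
At 48.3°: h = 1.000, k = 1.346; principal scales a = 1.346, b = 1.000.
sin(ω/2) = (a − b)/(a + b) = 0.3465/2.346 = 0.1477, so ω = 2 arcsin(0.1477) ≈ 17.0°.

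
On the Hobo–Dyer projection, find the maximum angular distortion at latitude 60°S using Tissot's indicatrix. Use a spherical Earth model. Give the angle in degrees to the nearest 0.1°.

51.1°

Hobo–Dyer is a cylindrical equal-area projection with standard parallels at ±37.5°. For cylindrical equal-area with standard parallel φ₀, h = cos φ / cos φ₀ and k = cos φ₀ / cos φ, so h·k = 1.
At 60°: h = 0.6302, k = 1.587; principal scales a = 1.587, b = 0.6302.
sin(ω/2) = (a − b)/(a + b) = 0.9565/2.217 = 0.4314, so ω = 2 arcsin(0.4314) ≈ 51.1°.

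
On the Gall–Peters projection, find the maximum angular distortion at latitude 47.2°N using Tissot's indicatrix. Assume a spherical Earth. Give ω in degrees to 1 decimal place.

Gall–Peters is a cylindrical equal-area projection with standard parallels at ±45°. A cylindrical equal-area projection with standard parallel φ₀ has meridian scale h = cos φ / cos φ₀ and parallel scale k = cos φ₀ / cos φ (so areas are preserved, h·k = 1).
At 47.2°: h = 0.9609, k = 1.041; principal scales a = 1.041, b = 0.9609.
sin(ω/2) = (a − b)/(a + b) = 0.07984/2.002 = 0.03989, so ω = 2 arcsin(0.03989) ≈ 4.6°.

4.6°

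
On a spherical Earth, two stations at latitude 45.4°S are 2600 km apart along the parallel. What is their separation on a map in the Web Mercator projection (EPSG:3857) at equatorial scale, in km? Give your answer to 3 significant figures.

The Mercator projection is conformal; its linear scale factor is the same in every direction and equals sec φ = 1/cos φ.
Along the parallel, k = sec 45.4° = 1/0.7022 = 1.424.
Map distance = 2600 × 1.424 ≈ 3700 km.

3700 km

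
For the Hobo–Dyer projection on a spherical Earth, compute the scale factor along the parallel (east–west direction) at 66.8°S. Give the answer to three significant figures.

Hobo–Dyer is a cylindrical equal-area projection with standard parallels at ±37.5°. For cylindrical equal-area with standard parallel φ₀, h = cos φ / cos φ₀ and k = cos φ₀ / cos φ, so h·k = 1.
k = cos 37.5° / cos 66.8° = 0.7934/0.3939 = 2.014.

2.01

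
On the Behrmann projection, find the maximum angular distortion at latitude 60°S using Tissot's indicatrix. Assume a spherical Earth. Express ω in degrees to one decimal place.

Behrmann is a cylindrical equal-area projection with standard parallels at ±30°. A cylindrical equal-area projection with standard parallel φ₀ has meridian scale h = cos φ / cos φ₀ and parallel scale k = cos φ₀ / cos φ (so areas are preserved, h·k = 1).
At 60°: h = 0.5774, k = 1.732; principal scales a = 1.732, b = 0.5774.
sin(ω/2) = (a − b)/(a + b) = 1.155/2.309 = 0.5000, so ω = 2 arcsin(0.5000) ≈ 60.0°.

60.0°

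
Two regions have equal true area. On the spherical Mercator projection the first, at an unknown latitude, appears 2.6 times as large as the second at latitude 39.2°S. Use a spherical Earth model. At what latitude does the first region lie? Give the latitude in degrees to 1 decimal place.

On Mercator, (apparent₁)/(apparent₂) = sec²φ₁ / sec²φ₂ when true areas are equal.
cos²φ₂ / cos²φ₁ = 2.6  ⇒  cos φ₁ = cos 39.2° / √2.6 = 0.7749/1.612 = 0.4806.
φ₁ = arccos(0.4806) ≈ 61.3°.

61.3°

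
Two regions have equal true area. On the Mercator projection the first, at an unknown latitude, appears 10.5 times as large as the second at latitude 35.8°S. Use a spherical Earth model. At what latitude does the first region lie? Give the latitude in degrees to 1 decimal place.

75.5°

Mercator areal scale is sec²φ, so apparent-area ratio = sec²φ₁ / sec²φ₂ = cos²φ₂ / cos²φ₁.
cos²φ₂ / cos²φ₁ = 10.5  ⇒  cos φ₁ = cos 35.8° / √10.5 = 0.8111/3.240 = 0.2503.
φ₁ = arccos(0.2503) ≈ 75.5°.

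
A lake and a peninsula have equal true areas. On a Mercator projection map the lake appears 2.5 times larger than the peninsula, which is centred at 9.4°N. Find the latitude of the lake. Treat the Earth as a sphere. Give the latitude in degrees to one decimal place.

51.4°

On Mercator, (apparent₁)/(apparent₂) = sec²φ₁ / sec²φ₂ when true areas are equal.
cos²φ₂ / cos²φ₁ = 2.5  ⇒  cos φ₁ = cos 9.4° / √2.5 = 0.9866/1.581 = 0.6240.
φ₁ = arccos(0.6240) ≈ 51.4°.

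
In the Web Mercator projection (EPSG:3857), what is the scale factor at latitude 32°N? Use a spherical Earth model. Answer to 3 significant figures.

Mercator is conformal, so the point scale is isotropic: h = k = sec φ = 1/cos φ.
k = 1/cos 32° = 1/0.8480 = 1.179.

1.18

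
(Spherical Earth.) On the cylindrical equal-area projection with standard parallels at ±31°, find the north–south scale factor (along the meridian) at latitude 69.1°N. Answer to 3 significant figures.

For cylindrical equal-area with standard parallel φ₀, h = cos φ / cos φ₀ and k = cos φ₀ / cos φ, so h·k = 1.
h = cos 69.1° / cos 31° = 0.3567/0.8572 = 0.4162.

0.416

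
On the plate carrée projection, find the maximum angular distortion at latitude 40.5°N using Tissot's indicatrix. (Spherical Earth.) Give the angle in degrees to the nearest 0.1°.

15.6°

In the plate carrée (x = Rλ, y = Rφ), meridians are true-scale (h = 1) and parallels are stretched by k = sec φ.
At 40.5°: h = 1.000, k = 1.315; principal scales a = 1.315, b = 1.000.
sin(ω/2) = (a − b)/(a + b) = 0.3151/2.315 = 0.1361, so ω = 2 arcsin(0.1361) ≈ 15.6°.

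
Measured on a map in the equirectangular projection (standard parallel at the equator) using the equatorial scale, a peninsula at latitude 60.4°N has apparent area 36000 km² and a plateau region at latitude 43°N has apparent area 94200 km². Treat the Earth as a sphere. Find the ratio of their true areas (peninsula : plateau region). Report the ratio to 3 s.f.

On the plate carrée, areal scale = h·k = 1 × sec φ, so true area = apparent × cos φ.
True area of peninsula: 36000 × cos(60.4°) = 36000 × 0.4939 = 17780 km².
True area of plateau region: 94200 × cos(43°) = 94200 × 0.7314 = 68890 km².
Ratio = 17780 / 68890 ≈ 0.258.

0.258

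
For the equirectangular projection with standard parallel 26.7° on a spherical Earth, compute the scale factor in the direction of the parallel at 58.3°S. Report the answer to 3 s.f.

The equidistant cylindrical projection with φ₀ = 26.7° has h = 1 (meridians true) and k = cos φ₀ / cos φ along parallels.
k = cos 26.7° / cos 58.3° = 0.8934/0.5255 = 1.700.

1.70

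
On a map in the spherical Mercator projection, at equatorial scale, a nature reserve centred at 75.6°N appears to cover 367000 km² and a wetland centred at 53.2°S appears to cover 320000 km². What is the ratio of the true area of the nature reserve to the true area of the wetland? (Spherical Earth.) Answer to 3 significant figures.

Since Mercator area scale is 1/cos²φ, the true area equals the apparent area multiplied by cos²φ.
True area of nature reserve: 367000 × cos²(75.6°) = 367000 × 0.06185 = 22700 km².
True area of wetland: 320000 × cos²(53.2°) = 320000 × 0.3588 = 114800 km².
Ratio = 22700 / 114800 ≈ 0.198.

0.198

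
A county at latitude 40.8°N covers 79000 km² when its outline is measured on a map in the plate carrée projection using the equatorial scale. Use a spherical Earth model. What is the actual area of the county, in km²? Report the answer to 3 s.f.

59800 km²

In the plate carrée (x = Rλ, y = Rφ), meridians are true-scale (h = 1) and parallels are stretched by k = sec φ.
Areal scale = h·k = 1 × sec φ; at 40.8°, h = 1.000, k = 1.321, so h·k = 1.321.
True area = apparent / (areal scale) = 79000 / 1.321 ≈ 59800 km².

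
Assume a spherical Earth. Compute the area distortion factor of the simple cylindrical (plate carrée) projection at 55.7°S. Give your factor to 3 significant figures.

1.77

Plate carrée maps x = Rλ, y = Rφ. The meridian scale is h = 1 and the parallel scale is k = 1/cos φ = sec φ.
Areal scale = h·k = 1 × sec φ; at 55.7°, h = 1.000, k = 1.775, so h·k = 1.775.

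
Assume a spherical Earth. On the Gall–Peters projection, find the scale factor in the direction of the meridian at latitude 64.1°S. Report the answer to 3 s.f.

0.618

Gall–Peters is a cylindrical equal-area projection with standard parallels at ±45°. Cylindrical equal-area (φ₀ = 45°): h = cos φ / cos 45° along meridians, k = cos 45° / cos φ along parallels; h·k = 1.
h = cos 64.1° / cos 45° = 0.4368/0.7071 = 0.6177.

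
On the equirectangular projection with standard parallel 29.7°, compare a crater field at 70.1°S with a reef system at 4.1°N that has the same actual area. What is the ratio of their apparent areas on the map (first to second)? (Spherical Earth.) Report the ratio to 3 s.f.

In the equirectangular projection with standard parallel φ₀ = 29.7° (x = Rλ cos φ₀, y = Rφ), meridians are true-scale (h = 1) and the parallel scale is k = cos φ₀ / cos φ.
Areal scale at 70.1°: h·k = 1.000 × 2.552 = 2.552.
Areal scale at 4.1°: h·k = 1.000 × 0.8709 = 0.8709.
Ratio = 2.552/0.8709 ≈ 2.93.

2.93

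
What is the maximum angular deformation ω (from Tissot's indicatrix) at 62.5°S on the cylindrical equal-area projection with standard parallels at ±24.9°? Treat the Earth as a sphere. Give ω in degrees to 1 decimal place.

72.1°

A cylindrical equal-area projection with standard parallel φ₀ has meridian scale h = cos φ / cos φ₀ and parallel scale k = cos φ₀ / cos φ (so areas are preserved, h·k = 1).
At 62.5°: h = 0.5091, k = 1.964; principal scales a = 1.964, b = 0.5091.
sin(ω/2) = (a − b)/(a + b) = 1.455/2.473 = 0.5884, so ω = 2 arcsin(0.5884) ≈ 72.1°.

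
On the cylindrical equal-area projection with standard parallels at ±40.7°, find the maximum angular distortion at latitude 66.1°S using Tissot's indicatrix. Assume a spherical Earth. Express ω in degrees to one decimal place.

Cylindrical equal-area (φ₀ = 40.7°): h = cos φ / cos 40.7° along meridians, k = cos 40.7° / cos φ along parallels; h·k = 1.
At 66.1°: h = 0.5344, k = 1.871; principal scales a = 1.871, b = 0.5344.
sin(ω/2) = (a − b)/(a + b) = 1.337/2.406 = 0.5557, so ω = 2 arcsin(0.5557) ≈ 67.5°.

67.5°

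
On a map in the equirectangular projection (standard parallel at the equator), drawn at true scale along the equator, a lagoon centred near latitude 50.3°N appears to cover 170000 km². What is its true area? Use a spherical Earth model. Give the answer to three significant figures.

109000 km²

Plate carrée maps x = Rλ, y = Rφ. The meridian scale is h = 1 and the parallel scale is k = 1/cos φ = sec φ.
Areal scale = h·k = 1 × sec φ; at 50.3°, h = 1.000, k = 1.566, so h·k = 1.566.
True area = apparent / (areal scale) = 170000 / 1.566 ≈ 109000 km².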